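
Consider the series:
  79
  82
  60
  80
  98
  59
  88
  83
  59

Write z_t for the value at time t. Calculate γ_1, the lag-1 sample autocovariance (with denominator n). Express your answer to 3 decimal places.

-75.022

Mean z̄ = (79 + 82 + 60 + 80 + 98 + 59 + 88 + 83 + 59)/9 = 76.4444
Σ_{t=1}^{8}(z_t−z̄)(z_{t+1}−z̄) = -675.1975
γ_1 = -675.1975 / 9 = -75.022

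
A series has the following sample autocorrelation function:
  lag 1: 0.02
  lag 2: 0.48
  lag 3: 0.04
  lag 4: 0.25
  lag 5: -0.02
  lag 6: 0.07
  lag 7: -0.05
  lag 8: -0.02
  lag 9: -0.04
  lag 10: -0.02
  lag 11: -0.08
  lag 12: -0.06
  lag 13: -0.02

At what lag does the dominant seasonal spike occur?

The largest autocorrelation is r_2 = 0.48, with a weaker echo at lag 4 (0.25); the remaining lags stay at or below 0.07.
The dominant spike at lag 2 indicates a seasonal period of 2.

2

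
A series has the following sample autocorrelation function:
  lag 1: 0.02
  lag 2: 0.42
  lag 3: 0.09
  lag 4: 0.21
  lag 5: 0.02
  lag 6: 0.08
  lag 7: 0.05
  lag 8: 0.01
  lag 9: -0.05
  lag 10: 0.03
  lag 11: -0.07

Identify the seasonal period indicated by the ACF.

The largest autocorrelation is r_2 = 0.42, with a weaker echo at lag 4 (0.21); the remaining lags stay at or below 0.09.
The dominant spike at lag 2 indicates a seasonal period of 2.

2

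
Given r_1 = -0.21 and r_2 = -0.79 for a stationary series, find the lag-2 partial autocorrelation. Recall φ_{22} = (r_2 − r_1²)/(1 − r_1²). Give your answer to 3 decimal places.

-0.873

φ_{22} = (r_2 − r_1²) / (1 − r_1²)
r_1² = (-0.21)² = 0.0441
Numerator = -0.79 − 0.0441 = -0.8341; denominator = 1 − 0.0441 = 0.9559
φ_{22} = -0.8341 / 0.9559 = -0.873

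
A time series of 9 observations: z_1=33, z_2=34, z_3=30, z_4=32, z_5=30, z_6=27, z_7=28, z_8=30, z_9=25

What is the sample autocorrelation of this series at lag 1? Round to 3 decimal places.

Mean z̄ = (33 + 34 + 30 + 32 + 30 + 27 + 28 + 30 + 25)/9 = 29.8889
Numerator Σ_{t=1}^{8}(z_t−z̄)(z_{t+1}−z̄) = 18.0988
Denominator Σ(z_t−z̄)² = 66.8889
r_1 = 18.0988 / 66.8889 = 0.271

0.271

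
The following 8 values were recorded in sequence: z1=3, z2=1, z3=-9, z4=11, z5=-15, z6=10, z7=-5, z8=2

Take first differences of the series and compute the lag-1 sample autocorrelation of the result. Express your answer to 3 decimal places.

-0.881

First differences Δz: -2, -10, 20, -26, 25, -15, 7
Mean of differences = -0.1429
Numerator Σ(Δz_t−Δz̄)(Δz_{t+1}−Δz̄) = -1830.8776
Denominator Σ(Δz_t−Δz̄)² = 2078.8571
r_1(Δz) = -1830.8776 / 2078.8571 = -0.881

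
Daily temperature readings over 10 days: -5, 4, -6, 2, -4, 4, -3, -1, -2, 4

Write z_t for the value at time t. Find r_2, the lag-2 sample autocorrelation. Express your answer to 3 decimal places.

0.532

Mean z̄ = (-5 + 4 − 6 + 2 − 4 + 4 − 3 − 1 − 2 + 4)/10 = -0.7000
Numerator Σ_{t=1}^{8}(z_t−z̄)(z_{t+2}−z̄) = 73.4200
Denominator Σ(z_t−z̄)² = 138.1000
r_2 = 73.4200 / 138.1000 = 0.532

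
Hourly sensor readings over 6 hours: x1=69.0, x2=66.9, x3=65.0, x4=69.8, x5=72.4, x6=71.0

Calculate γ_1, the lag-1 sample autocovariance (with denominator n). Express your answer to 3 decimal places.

Mean x̄ = (69.0 + 66.9 + 65.0 + 69.8 + 72.4 + 71.0)/6 = 69.0167
Deviations: -0.0167, -2.1167, -4.0167, 0.7833, 3.3833, 1.9833
Σ_{t=1}^{5}(x_t−x̄)(x_{t+1}−x̄) = 14.7514
γ_1 = 14.7514 / 6 = 2.459

2.459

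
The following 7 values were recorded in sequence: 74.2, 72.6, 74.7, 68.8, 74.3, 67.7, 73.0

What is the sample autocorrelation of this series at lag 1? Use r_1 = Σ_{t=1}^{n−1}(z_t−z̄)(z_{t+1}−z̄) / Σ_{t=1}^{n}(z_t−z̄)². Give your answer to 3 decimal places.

Mean z̄ = (74.2 + 72.6 + 74.7 + 68.8 + 74.3 + 67.7 + 73.0)/7 = 72.1857
Deviations from mean: 2.0143, 0.4143, 2.5143, -3.3857, 2.1143, -4.4857, 0.8143
Σ(z_t−z̄)(z_{t+1}−z̄) = (0.8345) + (1.0416) + (-8.5127) + (-7.1584) + (-9.4841) + (-3.6527) = -26.9316
Denominator Σ(z_t−z̄)² = 47.2686
r_1 = -26.9316 / 47.2686 = -0.570

-0.570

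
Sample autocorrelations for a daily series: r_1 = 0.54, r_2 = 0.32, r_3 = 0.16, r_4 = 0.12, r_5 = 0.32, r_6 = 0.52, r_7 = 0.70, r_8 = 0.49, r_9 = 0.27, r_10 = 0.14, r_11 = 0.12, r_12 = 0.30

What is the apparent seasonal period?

The largest autocorrelation is r_7 = 0.70; the remaining lags stay at or below 0.54. The elevated value at lag 1 (0.54), dropping to 0.32 at lag 2, reflects decaying short-term dependence rather than seasonality.
The dominant spike at lag 7 indicates a seasonal period of 7.

7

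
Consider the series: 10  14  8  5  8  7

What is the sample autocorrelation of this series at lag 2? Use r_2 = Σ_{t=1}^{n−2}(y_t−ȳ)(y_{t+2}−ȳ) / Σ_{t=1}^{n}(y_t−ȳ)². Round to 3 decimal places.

Mean ȳ = (10 + 14 + 8 + 5 + 8 + 7)/6 = 8.6667
Deviations from mean: 1.3333, 5.3333, -0.6667, -3.6667, -0.6667, -1.6667
Numerator Σ_{t=1}^{4}(y_t−ȳ)(y_{t+2}−ȳ) = -13.8889
Denominator Σ(y_t−ȳ)² = 47.3333
r_2 = -13.8889 / 47.3333 = -0.293

-0.293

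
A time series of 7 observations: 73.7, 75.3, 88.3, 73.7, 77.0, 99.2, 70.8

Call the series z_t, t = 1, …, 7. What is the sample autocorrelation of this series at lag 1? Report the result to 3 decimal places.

-0.432

Mean z̄ = (73.7 + 75.3 + 88.3 + 73.7 + 77.0 + 99.2 + 70.8)/7 = 79.7143
Deviations from mean: -6.0143, -4.4143, 8.5857, -6.0143, -2.7143, 19.4857, -8.9143
Numerator Σ_{t=1}^{6}(z_t−z̄)(z_{t+1}−z̄) = -273.2545
Denominator Σ(z_t−z̄)² = 632.0686
r_1 = -273.2545 / 632.0686 = -0.432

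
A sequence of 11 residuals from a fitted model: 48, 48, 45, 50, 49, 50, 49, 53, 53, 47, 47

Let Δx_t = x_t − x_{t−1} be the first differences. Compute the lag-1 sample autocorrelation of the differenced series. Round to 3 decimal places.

First differences Δx: 0, -3, 5, -1, 1, -1, 4, 0, -6, 0
Mean of differences = -0.1000
Numerator Σ(Δx_t−Δx̄)(Δx_{t+1}−Δx̄) = -26.1100
Denominator Σ(Δx_t−Δx̄)² = 88.9000
r_1(Δx) = -26.1100 / 88.9000 = -0.294

-0.294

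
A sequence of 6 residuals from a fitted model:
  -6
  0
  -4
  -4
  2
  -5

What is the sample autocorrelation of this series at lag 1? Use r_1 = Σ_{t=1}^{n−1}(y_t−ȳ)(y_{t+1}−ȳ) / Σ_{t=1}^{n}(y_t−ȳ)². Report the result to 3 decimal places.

Mean ȳ = (-6 + 0 − 4 − 4 + 2 − 5)/6 = -2.8333
Deviations from mean: -3.1667, 2.8333, -1.1667, -1.1667, 4.8333, -2.1667
Σ(y_t−ȳ)(y_{t+1}−ȳ) = (-8.9722) + (-3.3056) + (1.3611) + (-5.6389) + (-10.4722) = -27.0278
Denominator Σ(y_t−ȳ)² = 48.8333
r_1 = -27.0278 / 48.8333 = -0.553

-0.553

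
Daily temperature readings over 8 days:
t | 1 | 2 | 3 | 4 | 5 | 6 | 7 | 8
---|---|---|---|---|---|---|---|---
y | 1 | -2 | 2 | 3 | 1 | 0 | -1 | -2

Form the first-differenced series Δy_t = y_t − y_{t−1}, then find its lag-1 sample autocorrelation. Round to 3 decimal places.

-0.181

First differences Δy: -3, 4, 1, -2, -1, -1, -1
Mean of differences = -0.4286
Numerator Σ(Δy_t−Δȳ)(Δy_{t+1}−Δȳ) = -5.7551
Denominator Σ(Δy_t−Δȳ)² = 31.7143
r_1(Δy) = -5.7551 / 31.7143 = -0.181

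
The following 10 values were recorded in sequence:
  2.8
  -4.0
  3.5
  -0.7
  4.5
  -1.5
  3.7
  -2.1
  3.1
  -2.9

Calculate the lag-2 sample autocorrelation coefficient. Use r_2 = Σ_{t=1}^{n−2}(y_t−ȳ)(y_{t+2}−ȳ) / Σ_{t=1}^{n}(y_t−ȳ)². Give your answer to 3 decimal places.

Mean ȳ = (2.8 − 4.0 + 3.5 − 0.7 + 4.5 − 1.5 + 3.7 − 2.1 + 3.1 − 2.9)/10 = 0.6400
Numerator Σ_{t=1}^{8}(y_t−ȳ)(y_{t+2}−ȳ) = 61.2048
Denominator Σ(y_t−ȳ)² = 91.1040
r_2 = 61.2048 / 91.1040 = 0.672

0.672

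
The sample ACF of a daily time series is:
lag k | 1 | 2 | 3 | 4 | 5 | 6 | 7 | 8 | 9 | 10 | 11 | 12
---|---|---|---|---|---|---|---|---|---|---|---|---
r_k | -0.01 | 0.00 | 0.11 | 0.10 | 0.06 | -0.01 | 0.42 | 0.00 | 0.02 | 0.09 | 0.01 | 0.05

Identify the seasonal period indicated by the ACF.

7

The largest autocorrelation is r_7 = 0.42; the remaining lags stay at or below 0.11.
The dominant spike at lag 7 indicates a seasonal period of 7.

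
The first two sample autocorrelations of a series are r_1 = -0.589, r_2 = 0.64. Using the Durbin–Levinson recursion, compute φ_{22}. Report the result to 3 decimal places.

0.449

φ_{22} = (r_2 − r_1²) / (1 − r_1²)
r_1² = (-0.589)² = 0.346921
Numerator = 0.64 − 0.3469 = 0.2931; denominator = 1 − 0.3469 = 0.6531
φ_{22} = 0.2931 / 0.6531 = 0.449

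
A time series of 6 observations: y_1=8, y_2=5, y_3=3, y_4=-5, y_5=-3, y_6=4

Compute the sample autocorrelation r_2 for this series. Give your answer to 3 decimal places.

-0.274

Mean ȳ = (8 + 5 + 3 − 5 − 3 + 4)/6 = 2.0000
Deviations from mean: 6.0000, 3.0000, 1.0000, -7.0000, -5.0000, 2.0000
Numerator Σ_{t=1}^{4}(y_t−ȳ)(y_{t+2}−ȳ) = -34.0000
Denominator Σ(y_t−ȳ)² = 124.0000
r_2 = -34.0000 / 124.0000 = -0.274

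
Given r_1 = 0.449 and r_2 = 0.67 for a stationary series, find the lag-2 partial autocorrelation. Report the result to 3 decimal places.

0.587

φ_{22} = (r_2 − r_1²) / (1 − r_1²)
r_1² = (0.449)² = 0.201601
Numerator = 0.67 − 0.2016 = 0.4684; denominator = 1 − 0.2016 = 0.7984
φ_{22} = 0.4684 / 0.7984 = 0.587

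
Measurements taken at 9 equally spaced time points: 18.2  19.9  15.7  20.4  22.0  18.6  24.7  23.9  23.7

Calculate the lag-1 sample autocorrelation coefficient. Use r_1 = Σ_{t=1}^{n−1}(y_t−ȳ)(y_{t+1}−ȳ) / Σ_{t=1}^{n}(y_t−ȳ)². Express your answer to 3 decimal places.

Mean ȳ = (18.2 + 19.9 + 15.7 + 20.4 + 22.0 + 18.6 + 24.7 + 23.9 + 23.7)/9 = 20.7889
Numerator Σ_{t=1}^{8}(y_t−ȳ)(y_{t+1}−ȳ) = 18.3454
Denominator Σ(y_t−ȳ)² = 73.2489
r_1 = 18.3454 / 73.2489 = 0.250

0.250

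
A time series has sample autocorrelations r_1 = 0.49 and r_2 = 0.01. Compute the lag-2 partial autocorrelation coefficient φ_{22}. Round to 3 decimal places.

-0.303

φ_{22} = (r_2 − r_1²) / (1 − r_1²)
r_1² = (0.49)² = 0.2401
Numerator = 0.01 − 0.2401 = -0.2301; denominator = 1 − 0.2401 = 0.7599
φ_{22} = -0.2301 / 0.7599 = -0.303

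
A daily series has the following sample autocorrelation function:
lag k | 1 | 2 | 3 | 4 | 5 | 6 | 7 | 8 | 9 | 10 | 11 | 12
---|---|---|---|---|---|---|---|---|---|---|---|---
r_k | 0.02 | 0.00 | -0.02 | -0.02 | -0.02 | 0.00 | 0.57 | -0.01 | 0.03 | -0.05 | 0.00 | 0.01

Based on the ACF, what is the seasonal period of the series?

The largest autocorrelation is r_7 = 0.57; the remaining lags stay at or below 0.03.
The dominant spike at lag 7 indicates a seasonal period of 7.

7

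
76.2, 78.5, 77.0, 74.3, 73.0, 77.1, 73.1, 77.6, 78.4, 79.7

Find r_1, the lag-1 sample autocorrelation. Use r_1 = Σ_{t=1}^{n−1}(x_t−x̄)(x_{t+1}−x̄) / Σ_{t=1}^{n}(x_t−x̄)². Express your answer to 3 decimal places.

0.150

Mean x̄ = (76.2 + 78.5 + 77.0 + 74.3 + 73.0 + 77.1 + 73.1 + 77.6 + 78.4 + 79.7)/10 = 76.4900
Numerator Σ_{t=1}^{9}(x_t−x̄)(x_{t+1}−x̄) = 7.2599
Denominator Σ(x_t−x̄)² = 48.4090
r_1 = 7.2599 / 48.4090 = 0.150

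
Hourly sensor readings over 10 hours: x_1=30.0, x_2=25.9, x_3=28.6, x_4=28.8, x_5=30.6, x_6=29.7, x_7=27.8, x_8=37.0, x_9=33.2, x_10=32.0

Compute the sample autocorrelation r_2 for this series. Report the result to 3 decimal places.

Mean x̄ = (30.0 + 25.9 + 28.6 + 28.8 + 30.6 + 29.7 + 27.8 + 37.0 + 33.2 + 32.0)/10 = 30.3600
Numerator Σ_{t=1}^{8}(x_t−x̄)(x_{t+2}−x̄) = 6.8208
Denominator Σ(x_t−x̄)² = 87.4440
r_2 = 6.8208 / 87.4440 = 0.078

0.078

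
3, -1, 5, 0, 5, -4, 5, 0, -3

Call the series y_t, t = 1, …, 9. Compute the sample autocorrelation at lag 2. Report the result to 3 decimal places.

0.357

Mean ȳ = (3 − 1 + 5 + 0 + 5 − 4 + 5 + 0 − 3)/9 = 1.1111
Σ(y_t−ȳ)(y_{t+2}−ȳ) = (7.3457) + (2.3457) + (15.1235) + (5.6790) + (15.1235) + (5.6790) + (-15.9877) = 35.3086
Denominator Σ(y_t−ȳ)² = 98.8889
r_2 = 35.3086 / 98.8889 = 0.357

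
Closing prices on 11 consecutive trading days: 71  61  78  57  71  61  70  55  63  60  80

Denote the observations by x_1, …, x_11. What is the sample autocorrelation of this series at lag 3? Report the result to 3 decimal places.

-0.544

Mean x̄ = (71 + 61 + 78 + 57 + 71 + 61 + 70 + 55 + 63 + 60 + 80)/11 = 66.0909
Numerator Σ_{t=1}^{8}(x_t−x̄)(x_{t+3}−x̄) = -382.5702
Denominator Σ(x_t−x̄)² = 702.9091
r_3 = -382.5702 / 702.9091 = -0.544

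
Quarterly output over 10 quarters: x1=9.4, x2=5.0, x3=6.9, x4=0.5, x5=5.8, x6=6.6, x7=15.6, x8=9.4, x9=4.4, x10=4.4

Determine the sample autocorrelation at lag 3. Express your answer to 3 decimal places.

-0.637

Mean x̄ = (9.4 + 5.0 + 6.9 + 0.5 + 5.8 + 6.6 + 15.6 + 9.4 + 4.4 + 4.4)/10 = 6.8000
Numerator Σ_{t=1}^{7}(x_t−x̄)(x_{t+3}−x̄) = -93.2800
Denominator Σ(x_t−x̄)² = 146.4600
r_3 = -93.2800 / 146.4600 = -0.637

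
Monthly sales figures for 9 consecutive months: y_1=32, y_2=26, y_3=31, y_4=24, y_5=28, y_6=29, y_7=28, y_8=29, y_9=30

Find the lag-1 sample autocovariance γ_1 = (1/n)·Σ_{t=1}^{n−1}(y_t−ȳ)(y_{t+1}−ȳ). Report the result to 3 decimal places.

Mean ȳ = (32 + 26 + 31 + 24 + 28 + 29 + 28 + 29 + 30)/9 = 28.5556
Σ_{t=1}^{8}(y_t−ȳ)(y_{t+1}−ȳ) = -23.7531
γ_1 = -23.7531 / 9 = -2.639

-2.639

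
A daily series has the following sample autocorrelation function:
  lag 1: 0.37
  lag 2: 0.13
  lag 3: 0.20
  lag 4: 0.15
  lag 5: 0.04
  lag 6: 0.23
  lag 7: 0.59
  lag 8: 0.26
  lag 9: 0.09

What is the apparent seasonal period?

The largest autocorrelation is r_7 = 0.59; the remaining lags stay at or below 0.37. The elevated value at lag 1 (0.37), dropping to 0.13 at lag 2, reflects decaying short-term dependence rather than seasonality.
The dominant spike at lag 7 indicates a seasonal period of 7.

7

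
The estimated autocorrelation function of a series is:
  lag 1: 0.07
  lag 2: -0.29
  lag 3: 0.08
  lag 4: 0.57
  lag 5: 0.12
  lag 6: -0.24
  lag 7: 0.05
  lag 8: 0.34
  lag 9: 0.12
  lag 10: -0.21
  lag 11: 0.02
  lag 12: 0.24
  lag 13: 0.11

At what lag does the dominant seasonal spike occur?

4

The largest autocorrelation is r_4 = 0.57, with weaker echoes at lags 8 (0.34) and 12 (0.24); the remaining lags stay at or below 0.12.
The dominant spike at lag 4 indicates a seasonal period of 4.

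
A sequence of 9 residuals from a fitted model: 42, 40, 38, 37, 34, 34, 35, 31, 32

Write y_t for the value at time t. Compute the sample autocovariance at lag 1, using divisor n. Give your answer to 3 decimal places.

Mean ȳ = (42 + 40 + 38 + 37 + 34 + 34 + 35 + 31 + 32)/9 = 35.8889
Σ_{t=1}^{8}(y_t−ȳ)(y_{t+1}−ȳ) = 62.6543
γ_1 = 62.6543 / 9 = 6.962

6.962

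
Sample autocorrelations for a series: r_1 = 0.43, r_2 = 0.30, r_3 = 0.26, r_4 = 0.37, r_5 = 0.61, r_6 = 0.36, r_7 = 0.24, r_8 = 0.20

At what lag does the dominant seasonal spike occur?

The largest autocorrelation is r_5 = 0.61; the remaining lags stay at or below 0.43. The elevated value at lag 1 (0.43), dropping to 0.30 at lag 2, reflects decaying short-term dependence rather than seasonality.
The dominant spike at lag 5 indicates a seasonal period of 5.

5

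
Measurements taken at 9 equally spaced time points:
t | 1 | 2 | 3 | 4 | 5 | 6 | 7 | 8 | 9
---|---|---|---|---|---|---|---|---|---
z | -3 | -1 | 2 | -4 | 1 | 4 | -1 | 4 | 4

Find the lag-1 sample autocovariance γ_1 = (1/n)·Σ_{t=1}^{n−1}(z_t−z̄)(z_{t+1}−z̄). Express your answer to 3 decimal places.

-0.309

Mean z̄ = (-3 − 1 + 2 − 4 + 1 + 4 − 1 + 4 + 4)/9 = 0.6667
Σ_{t=1}^{8}(z_t−z̄)(z_{t+1}−z̄) = -2.7778
γ_1 = -2.7778 / 9 = -0.309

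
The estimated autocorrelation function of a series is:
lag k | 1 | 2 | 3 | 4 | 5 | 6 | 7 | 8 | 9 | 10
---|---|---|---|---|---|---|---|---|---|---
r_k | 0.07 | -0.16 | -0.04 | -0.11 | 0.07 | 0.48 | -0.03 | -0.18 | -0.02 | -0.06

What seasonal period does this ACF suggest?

6

The largest autocorrelation is r_6 = 0.48; the remaining lags stay at or below 0.07.
The dominant spike at lag 6 indicates a seasonal period of 6.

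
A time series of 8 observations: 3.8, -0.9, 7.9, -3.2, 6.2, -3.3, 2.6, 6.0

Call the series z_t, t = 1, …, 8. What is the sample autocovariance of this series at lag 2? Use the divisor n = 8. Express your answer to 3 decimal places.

7.402

Mean z̄ = (3.8 − 0.9 + 7.9 − 3.2 + 6.2 − 3.3 + 2.6 + 6.0)/8 = 2.3875
Σ_{t=1}^{6}(z_t−z̄)(z_{t+2}−z̄) = 59.2147
γ_2 = 59.2147 / 8 = 7.402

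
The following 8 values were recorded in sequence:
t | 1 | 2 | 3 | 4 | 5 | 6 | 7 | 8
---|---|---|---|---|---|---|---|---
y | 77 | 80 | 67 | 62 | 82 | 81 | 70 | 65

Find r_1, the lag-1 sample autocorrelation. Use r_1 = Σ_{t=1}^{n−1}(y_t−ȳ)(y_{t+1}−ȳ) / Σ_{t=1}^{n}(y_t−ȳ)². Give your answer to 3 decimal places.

0.057

Mean ȳ = (77 + 80 + 67 + 62 + 82 + 81 + 70 + 65)/8 = 73.0000
Deviations from mean: 4.0000, 7.0000, -6.0000, -11.0000, 9.0000, 8.0000, -3.0000, -8.0000
Σ(y_t−ȳ)(y_{t+1}−ȳ) = (28.0000) + (-42.0000) + (66.0000) + (-99.0000) + (72.0000) + (-24.0000) + (24.0000) = 25.0000
Denominator Σ(y_t−ȳ)² = 440.0000
r_1 = 25.0000 / 440.0000 = 0.057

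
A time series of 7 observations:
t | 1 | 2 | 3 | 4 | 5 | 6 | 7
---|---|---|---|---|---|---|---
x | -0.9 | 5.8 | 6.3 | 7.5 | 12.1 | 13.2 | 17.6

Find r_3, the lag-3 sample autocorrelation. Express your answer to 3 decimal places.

-0.090

Mean x̄ = (-0.9 + 5.8 + 6.3 + 7.5 + 12.1 + 13.2 + 17.6)/7 = 8.8000
Σ(x_t−x̄)(x_{t+3}−x̄) = (12.6100) + (-9.9000) + (-11.0000) + (-11.4400) = -19.7300
Denominator Σ(x_t−x̄)² = 218.7200
r_3 = -19.7300 / 218.7200 = -0.090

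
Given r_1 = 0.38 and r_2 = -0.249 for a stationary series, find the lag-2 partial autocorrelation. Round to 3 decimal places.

-0.460

φ_{22} = (r_2 − r_1²) / (1 − r_1²)
r_1² = (0.38)² = 0.1444
Numerator = -0.249 − 0.1444 = -0.3934; denominator = 1 − 0.1444 = 0.8556
φ_{22} = -0.3934 / 0.8556 = -0.460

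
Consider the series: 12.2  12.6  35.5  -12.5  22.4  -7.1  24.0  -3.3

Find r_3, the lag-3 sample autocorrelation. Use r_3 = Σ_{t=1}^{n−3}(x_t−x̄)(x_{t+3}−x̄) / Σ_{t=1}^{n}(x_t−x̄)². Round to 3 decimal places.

-0.468

Mean x̄ = (12.2 + 12.6 + 35.5 − 12.5 + 22.4 − 7.1 + 24.0 − 3.3)/8 = 10.4750
Deviations from mean: 1.7250, 2.1250, 25.0250, -22.9750, 11.9250, -17.5750, 13.5250, -13.7750
Numerator Σ_{t=1}^{5}(x_t−x̄)(x_{t+3}−x̄) = -929.1094
Denominator Σ(x_t−x̄)² = 1985.3550
r_3 = -929.1094 / 1985.3550 = -0.468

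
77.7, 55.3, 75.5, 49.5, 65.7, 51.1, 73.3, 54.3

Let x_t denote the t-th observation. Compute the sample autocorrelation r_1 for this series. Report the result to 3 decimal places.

-0.700

Mean x̄ = (77.7 + 55.3 + 75.5 + 49.5 + 65.7 + 51.1 + 73.3 + 54.3)/8 = 62.8000
Deviations from mean: 14.9000, -7.5000, 12.7000, -13.3000, 2.9000, -11.7000, 10.5000, -8.5000
Σ(x_t−x̄)(x_{t+1}−x̄) = (-111.7500) + (-95.2500) + (-168.9100) + (-38.5700) + (-33.9300) + (-122.8500) + (-89.2500) = -660.5100
Denominator Σ(x_t−x̄)² = 944.2400
r_1 = -660.5100 / 944.2400 = -0.700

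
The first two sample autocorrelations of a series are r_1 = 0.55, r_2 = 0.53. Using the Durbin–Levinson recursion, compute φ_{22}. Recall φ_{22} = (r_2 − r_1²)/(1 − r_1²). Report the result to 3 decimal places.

φ_{22} = (r_2 − r_1²) / (1 − r_1²)
r_1² = (0.55)² = 0.3025
Numerator = 0.53 − 0.3025 = 0.2275; denominator = 1 − 0.3025 = 0.6975
φ_{22} = 0.2275 / 0.6975 = 0.326

0.326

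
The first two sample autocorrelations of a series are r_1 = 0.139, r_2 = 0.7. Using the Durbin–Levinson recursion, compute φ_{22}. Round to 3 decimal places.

φ_{22} = (r_2 − r_1²) / (1 − r_1²)
r_1² = (0.139)² = 0.019321
Numerator = 0.7 − 0.0193 = 0.6807; denominator = 1 − 0.0193 = 0.9807
φ_{22} = 0.6807 / 0.9807 = 0.694

0.694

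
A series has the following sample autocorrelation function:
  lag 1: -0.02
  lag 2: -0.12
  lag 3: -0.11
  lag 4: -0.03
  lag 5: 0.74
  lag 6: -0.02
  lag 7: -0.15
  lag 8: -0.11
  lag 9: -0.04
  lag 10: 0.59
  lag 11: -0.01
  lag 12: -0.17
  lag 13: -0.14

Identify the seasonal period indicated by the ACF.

The largest autocorrelation is r_5 = 0.74, with a weaker echo at lag 10 (0.59); the remaining lags stay at or below -0.01.
The dominant spike at lag 5 indicates a seasonal period of 5.

5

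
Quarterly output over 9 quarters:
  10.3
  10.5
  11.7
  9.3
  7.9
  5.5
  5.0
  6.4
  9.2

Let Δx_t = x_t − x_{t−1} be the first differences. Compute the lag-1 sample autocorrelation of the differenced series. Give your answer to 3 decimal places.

0.318

First differences Δx: 0.2, 1.2, -2.4, -1.4, -2.4, -0.5, 1.4, 2.8
Mean of differences = -0.1375
Numerator Σ(Δx_t−Δx̄)(Δx_{t+1}−Δx̄) = 7.9173
Denominator Σ(Δx_t−Δx̄)² = 24.8588
r_1(Δx) = 7.9173 / 24.8588 = 0.318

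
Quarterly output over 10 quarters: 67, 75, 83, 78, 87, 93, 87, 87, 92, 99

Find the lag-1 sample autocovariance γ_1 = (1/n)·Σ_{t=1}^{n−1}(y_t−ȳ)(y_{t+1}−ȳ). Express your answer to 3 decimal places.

Mean ȳ = (67 + 75 + 83 + 78 + 87 + 93 + 87 + 87 + 92 + 99)/10 = 84.8000
Σ_{t=1}^{9}(y_t−ȳ)(y_{t+1}−ȳ) = 348.3600
γ_1 = 348.3600 / 10 = 34.836

34.836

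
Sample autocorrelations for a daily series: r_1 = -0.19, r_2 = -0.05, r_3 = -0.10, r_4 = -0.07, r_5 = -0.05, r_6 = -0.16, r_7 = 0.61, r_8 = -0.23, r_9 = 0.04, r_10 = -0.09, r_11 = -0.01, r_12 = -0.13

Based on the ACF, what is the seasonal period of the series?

The largest autocorrelation is r_7 = 0.61; the remaining lags stay at or below 0.04.
The dominant spike at lag 7 indicates a seasonal period of 7.

7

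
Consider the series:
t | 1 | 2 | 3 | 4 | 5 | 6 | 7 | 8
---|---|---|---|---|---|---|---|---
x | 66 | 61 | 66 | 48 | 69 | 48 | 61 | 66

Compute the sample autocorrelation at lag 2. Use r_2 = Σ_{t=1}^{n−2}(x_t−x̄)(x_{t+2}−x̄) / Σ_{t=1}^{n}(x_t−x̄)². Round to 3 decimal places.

Mean x̄ = (66 + 61 + 66 + 48 + 69 + 48 + 61 + 66)/8 = 60.6250
Deviations from mean: 5.3750, 0.3750, 5.3750, -12.6250, 8.3750, -12.6250, 0.3750, 5.3750
Σ(x_t−x̄)(x_{t+2}−x̄) = (28.8906) + (-4.7344) + (45.0156) + (159.3906) + (3.1406) + (-67.8594) = 163.8438
Denominator Σ(x_t−x̄)² = 475.8750
r_2 = 163.8438 / 475.8750 = 0.344

0.344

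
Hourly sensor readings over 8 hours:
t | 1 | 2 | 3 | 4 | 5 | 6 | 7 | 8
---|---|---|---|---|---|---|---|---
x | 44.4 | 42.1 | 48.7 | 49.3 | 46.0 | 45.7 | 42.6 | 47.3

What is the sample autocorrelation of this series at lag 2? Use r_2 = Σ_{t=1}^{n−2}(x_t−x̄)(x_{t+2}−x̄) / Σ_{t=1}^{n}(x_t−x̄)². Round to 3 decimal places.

-0.355

Mean x̄ = (44.4 + 42.1 + 48.7 + 49.3 + 46.0 + 45.7 + 42.6 + 47.3)/8 = 45.7625
Deviations from mean: -1.3625, -3.6625, 2.9375, 3.5375, 0.2375, -0.0625, -3.1625, 1.5375
Numerator Σ_{t=1}^{6}(x_t−x̄)(x_{t+2}−x̄) = -17.3291
Denominator Σ(x_t−x̄)² = 48.8388
r_2 = -17.3291 / 48.8388 = -0.355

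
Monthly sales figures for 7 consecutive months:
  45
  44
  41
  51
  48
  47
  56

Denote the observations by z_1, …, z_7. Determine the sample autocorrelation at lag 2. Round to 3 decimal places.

0.021

Mean z̄ = (45 + 44 + 41 + 51 + 48 + 47 + 56)/7 = 47.4286
Σ(z_t−z̄)(z_{t+2}−z̄) = (15.6122) + (-12.2449) + (-3.6735) + (-1.5306) + (4.8980) = 3.0612
Denominator Σ(z_t−z̄)² = 145.7143
r_2 = 3.0612 / 145.7143 = 0.021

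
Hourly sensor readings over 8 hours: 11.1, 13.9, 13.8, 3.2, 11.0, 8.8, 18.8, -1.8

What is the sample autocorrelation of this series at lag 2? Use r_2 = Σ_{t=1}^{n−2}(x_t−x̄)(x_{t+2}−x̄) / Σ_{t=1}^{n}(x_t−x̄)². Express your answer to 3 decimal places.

Mean x̄ = (11.1 + 13.9 + 13.8 + 3.2 + 11.0 + 8.8 + 18.8 − 1.8)/8 = 9.8500
Numerator Σ_{t=1}^{6}(x_t−x̄)(x_{t+2}−x̄) = 12.0550
Denominator Σ(x_t−x̄)² = 296.0400
r_2 = 12.0550 / 296.0400 = 0.041

0.041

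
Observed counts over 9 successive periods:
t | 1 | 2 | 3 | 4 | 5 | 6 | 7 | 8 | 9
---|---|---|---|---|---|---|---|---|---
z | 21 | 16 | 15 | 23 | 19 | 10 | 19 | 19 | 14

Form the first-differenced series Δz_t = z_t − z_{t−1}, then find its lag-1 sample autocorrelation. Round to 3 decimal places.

First differences Δz: -5, -1, 8, -4, -9, 9, 0, -5
Mean of differences = -0.8750
Numerator Σ(Δz_t−Δz̄)(Δz_{t+1}−Δz̄) = -78.1406
Denominator Σ(Δz_t−Δz̄)² = 286.8750
r_1(Δz) = -78.1406 / 286.8750 = -0.272

-0.272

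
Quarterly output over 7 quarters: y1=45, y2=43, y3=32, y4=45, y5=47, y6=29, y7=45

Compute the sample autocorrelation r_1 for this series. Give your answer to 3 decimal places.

Mean ȳ = (45 + 43 + 32 + 45 + 47 + 29 + 45)/7 = 40.8571
Deviations from mean: 4.1429, 2.1429, -8.8571, 4.1429, 6.1429, -11.8571, 4.1429
Numerator Σ_{t=1}^{6}(y_t−ȳ)(y_{t+1}−ȳ) = -143.3061
Denominator Σ(y_t−ȳ)² = 312.8571
r_1 = -143.3061 / 312.8571 = -0.458

-0.458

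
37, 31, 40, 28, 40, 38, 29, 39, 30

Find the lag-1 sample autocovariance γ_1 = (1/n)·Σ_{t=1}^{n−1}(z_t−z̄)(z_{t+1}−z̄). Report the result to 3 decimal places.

-16.123

Mean z̄ = (37 + 31 + 40 + 28 + 40 + 38 + 29 + 39 + 30)/9 = 34.6667
Σ_{t=1}^{8}(z_t−z̄)(z_{t+1}−z̄) = -145.1111
γ_1 = -145.1111 / 9 = -16.123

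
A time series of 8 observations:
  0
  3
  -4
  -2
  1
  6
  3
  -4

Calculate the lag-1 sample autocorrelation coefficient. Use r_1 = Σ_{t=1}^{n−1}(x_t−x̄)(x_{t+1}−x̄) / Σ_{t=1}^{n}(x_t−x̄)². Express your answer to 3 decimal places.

Mean x̄ = (0 + 3 − 4 − 2 + 1 + 6 + 3 − 4)/8 = 0.3750
Deviations from mean: -0.3750, 2.6250, -4.3750, -2.3750, 0.6250, 5.6250, 2.6250, -4.3750
Numerator Σ_{t=1}^{7}(x_t−x̄)(x_{t+1}−x̄) = 3.2344
Denominator Σ(x_t−x̄)² = 89.8750
r_1 = 3.2344 / 89.8750 = 0.036

0.036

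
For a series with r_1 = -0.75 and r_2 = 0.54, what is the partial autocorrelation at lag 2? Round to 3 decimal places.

φ_{22} = (r_2 − r_1²) / (1 − r_1²)
r_1² = (-0.75)² = 0.5625
Numerator = 0.54 − 0.5625 = -0.0225; denominator = 1 − 0.5625 = 0.4375
φ_{22} = -0.0225 / 0.4375 = -0.051

-0.051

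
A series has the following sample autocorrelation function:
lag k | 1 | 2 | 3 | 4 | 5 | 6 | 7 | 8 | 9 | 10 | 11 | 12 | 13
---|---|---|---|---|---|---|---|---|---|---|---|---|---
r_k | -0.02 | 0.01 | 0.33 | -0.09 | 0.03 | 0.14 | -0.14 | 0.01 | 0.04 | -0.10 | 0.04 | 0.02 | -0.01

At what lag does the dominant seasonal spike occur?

3

The largest autocorrelation is r_3 = 0.33; the remaining lags stay at or below 0.14.
The dominant spike at lag 3 indicates a seasonal period of 3.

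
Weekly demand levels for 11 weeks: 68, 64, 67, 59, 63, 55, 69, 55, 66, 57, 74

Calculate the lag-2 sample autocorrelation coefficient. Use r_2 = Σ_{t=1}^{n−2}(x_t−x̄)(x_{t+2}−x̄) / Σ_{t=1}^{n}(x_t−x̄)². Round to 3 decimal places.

0.552

Mean x̄ = (68 + 64 + 67 + 59 + 63 + 55 + 69 + 55 + 66 + 57 + 74)/11 = 63.3636
Numerator Σ_{t=1}^{9}(x_t−x̄)(x_{t+2}−x̄) = 213.2810
Denominator Σ(x_t−x̄)² = 386.5455
r_2 = 213.2810 / 386.5455 = 0.552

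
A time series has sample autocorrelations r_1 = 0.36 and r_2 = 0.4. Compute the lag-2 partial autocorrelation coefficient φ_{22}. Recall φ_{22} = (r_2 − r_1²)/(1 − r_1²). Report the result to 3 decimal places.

0.311

φ_{22} = (r_2 − r_1²) / (1 − r_1²)
r_1² = (0.36)² = 0.1296
Numerator = 0.4 − 0.1296 = 0.2704; denominator = 1 − 0.1296 = 0.8704
φ_{22} = 0.2704 / 0.8704 = 0.311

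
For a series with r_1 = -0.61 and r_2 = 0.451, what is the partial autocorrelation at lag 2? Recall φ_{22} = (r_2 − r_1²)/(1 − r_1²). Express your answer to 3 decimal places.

0.126

φ_{22} = (r_2 − r_1²) / (1 − r_1²)
r_1² = (-0.61)² = 0.3721
Numerator = 0.451 − 0.3721 = 0.0789; denominator = 1 − 0.3721 = 0.6279
φ_{22} = 0.0789 / 0.6279 = 0.126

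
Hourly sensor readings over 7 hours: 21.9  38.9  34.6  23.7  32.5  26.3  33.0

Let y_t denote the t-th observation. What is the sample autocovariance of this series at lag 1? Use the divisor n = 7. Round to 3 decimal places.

Mean ȳ = (21.9 + 38.9 + 34.6 + 23.7 + 32.5 + 26.3 + 33.0)/7 = 30.1286
Σ_{t=1}^{6}(y_t−ȳ)(y_{t+1}−ȳ) = -97.0180
γ_1 = -97.0180 / 7 = -13.860

-13.860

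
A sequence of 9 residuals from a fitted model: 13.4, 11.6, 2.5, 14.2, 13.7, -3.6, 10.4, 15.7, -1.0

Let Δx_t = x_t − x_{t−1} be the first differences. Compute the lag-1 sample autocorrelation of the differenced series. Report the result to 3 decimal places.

First differences Δx: -1.8, -9.1, 11.7, -0.5, -17.3, 14.0, 5.3, -16.7
Mean of differences = -1.8000
Numerator Σ(Δx_t−Δx̄)(Δx_{t+1}−Δx̄) = -339.6600
Denominator Σ(Δx_t−Δx̄)² = 999.5400
r_1(Δx) = -339.6600 / 999.5400 = -0.340

-0.340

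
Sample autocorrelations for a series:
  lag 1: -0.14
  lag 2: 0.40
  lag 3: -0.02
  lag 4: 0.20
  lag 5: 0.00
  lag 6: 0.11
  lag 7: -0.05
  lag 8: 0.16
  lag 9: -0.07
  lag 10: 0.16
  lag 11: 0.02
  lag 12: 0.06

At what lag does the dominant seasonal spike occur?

The largest autocorrelation is r_2 = 0.40, with weaker echoes at lags 4 (0.20), 8 (0.16) and 10 (0.16); the remaining lags stay at or below 0.11.
The dominant spike at lag 2 indicates a seasonal period of 2.

2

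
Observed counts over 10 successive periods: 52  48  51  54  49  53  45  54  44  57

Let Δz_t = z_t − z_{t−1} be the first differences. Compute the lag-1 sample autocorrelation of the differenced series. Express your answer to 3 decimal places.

First differences Δz: -4, 3, 3, -5, 4, -8, 9, -10, 13
Mean of differences = 0.5556
Numerator Σ(Δz_t−Δz̄)(Δz_{t+1}−Δz̄) = -360.0864
Denominator Σ(Δz_t−Δz̄)² = 486.2222
r_1(Δz) = -360.0864 / 486.2222 = -0.741

-0.741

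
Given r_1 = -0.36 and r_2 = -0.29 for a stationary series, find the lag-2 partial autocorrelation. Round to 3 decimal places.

-0.482

φ_{22} = (r_2 − r_1²) / (1 − r_1²)
r_1² = (-0.36)² = 0.1296
Numerator = -0.29 − 0.1296 = -0.4196; denominator = 1 − 0.1296 = 0.8704
φ_{22} = -0.4196 / 0.8704 = -0.482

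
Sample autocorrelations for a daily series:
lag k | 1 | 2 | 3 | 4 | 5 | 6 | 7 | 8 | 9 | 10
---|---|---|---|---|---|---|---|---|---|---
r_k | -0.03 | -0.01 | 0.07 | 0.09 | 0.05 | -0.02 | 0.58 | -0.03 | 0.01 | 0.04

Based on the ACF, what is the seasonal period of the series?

The largest autocorrelation is r_7 = 0.58; the remaining lags stay at or below 0.09.
The dominant spike at lag 7 indicates a seasonal period of 7.

7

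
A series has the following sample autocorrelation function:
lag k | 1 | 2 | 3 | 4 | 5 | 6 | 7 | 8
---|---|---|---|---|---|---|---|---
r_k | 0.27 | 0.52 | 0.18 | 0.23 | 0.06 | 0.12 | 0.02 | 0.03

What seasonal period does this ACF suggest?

The largest autocorrelation is r_2 = 0.52; the remaining lags stay at or below 0.27.
The dominant spike at lag 2 indicates a seasonal period of 2.

2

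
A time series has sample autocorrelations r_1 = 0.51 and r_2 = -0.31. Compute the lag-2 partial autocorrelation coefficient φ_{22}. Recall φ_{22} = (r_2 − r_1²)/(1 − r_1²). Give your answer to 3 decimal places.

-0.771

φ_{22} = (r_2 − r_1²) / (1 − r_1²)
r_1² = (0.51)² = 0.2601
Numerator = -0.31 − 0.2601 = -0.5701; denominator = 1 − 0.2601 = 0.7399
φ_{22} = -0.5701 / 0.7399 = -0.771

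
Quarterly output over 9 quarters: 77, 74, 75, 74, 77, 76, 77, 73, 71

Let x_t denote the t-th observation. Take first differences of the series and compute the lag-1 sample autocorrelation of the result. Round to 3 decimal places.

First differences Δx: -3, 1, -1, 3, -1, 1, -4, -2
Mean of differences = -0.7500
Numerator Σ(Δx_t−Δx̄)(Δx_{t+1}−Δx̄) = -8.3125
Denominator Σ(Δx_t−Δx̄)² = 37.5000
r_1(Δx) = -8.3125 / 37.5000 = -0.222

-0.222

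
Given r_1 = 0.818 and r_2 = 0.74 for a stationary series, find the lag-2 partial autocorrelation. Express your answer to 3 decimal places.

0.214

φ_{22} = (r_2 − r_1²) / (1 − r_1²)
r_1² = (0.818)² = 0.669124
Numerator = 0.74 − 0.6691 = 0.0709; denominator = 1 − 0.6691 = 0.3309
φ_{22} = 0.0709 / 0.3309 = 0.214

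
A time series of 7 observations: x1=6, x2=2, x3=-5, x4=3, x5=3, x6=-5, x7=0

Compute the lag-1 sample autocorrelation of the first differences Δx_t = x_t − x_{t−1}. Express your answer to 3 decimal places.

-0.358

First differences Δx: -4, -7, 8, 0, -8, 5
Mean of differences = -1.0000
Numerator Σ(Δx_t−Δx̄)(Δx_{t+1}−Δx̄) = -76.0000
Denominator Σ(Δx_t−Δx̄)² = 212.0000
r_1(Δx) = -76.0000 / 212.0000 = -0.358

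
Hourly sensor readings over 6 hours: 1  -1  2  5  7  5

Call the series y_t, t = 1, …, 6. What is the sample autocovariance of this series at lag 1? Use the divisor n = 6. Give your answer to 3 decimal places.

4.301

Mean ȳ = (1 − 1 + 2 + 5 + 7 + 5)/6 = 3.1667
Σ_{t=1}^{5}(y_t−ȳ)(y_{t+1}−ȳ) = 25.8056
γ_1 = 25.8056 / 6 = 4.301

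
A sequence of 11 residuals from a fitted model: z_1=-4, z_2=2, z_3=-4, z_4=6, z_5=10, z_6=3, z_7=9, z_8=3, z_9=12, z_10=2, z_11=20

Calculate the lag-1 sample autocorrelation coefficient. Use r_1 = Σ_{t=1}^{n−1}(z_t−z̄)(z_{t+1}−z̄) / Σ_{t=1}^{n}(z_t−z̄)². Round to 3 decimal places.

-0.110

Mean z̄ = (-4 + 2 − 4 + 6 + 10 + 3 + 9 + 3 + 12 + 2 + 20)/11 = 5.3636
Numerator Σ_{t=1}^{10}(z_t−z̄)(z_{t+1}−z̄) = -55.4050
Denominator Σ(z_t−z̄)² = 502.5455
r_1 = -55.4050 / 502.5455 = -0.110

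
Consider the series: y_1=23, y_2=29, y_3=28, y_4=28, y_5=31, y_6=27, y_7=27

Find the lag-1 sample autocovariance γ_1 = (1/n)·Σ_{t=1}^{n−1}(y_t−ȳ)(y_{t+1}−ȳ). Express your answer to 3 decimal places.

-0.843

Mean ȳ = (23 + 29 + 28 + 28 + 31 + 27 + 27)/7 = 27.5714
Σ_{t=1}^{6}(y_t−ȳ)(y_{t+1}−ȳ) = -5.8980
γ_1 = -5.8980 / 7 = -0.843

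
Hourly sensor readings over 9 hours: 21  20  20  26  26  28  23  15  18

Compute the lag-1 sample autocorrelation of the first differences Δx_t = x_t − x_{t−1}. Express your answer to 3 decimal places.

0.029

First differences Δx: -1, 0, 6, 0, 2, -5, -8, 3
Mean of differences = -0.3750
Numerator Σ(Δx_t−Δx̄)(Δx_{t+1}−Δx̄) = 3.9844
Denominator Σ(Δx_t−Δx̄)² = 137.8750
r_1(Δx) = 3.9844 / 137.8750 = 0.029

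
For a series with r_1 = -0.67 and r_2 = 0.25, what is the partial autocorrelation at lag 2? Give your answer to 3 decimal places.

-0.361

φ_{22} = (r_2 − r_1²) / (1 − r_1²)
r_1² = (-0.67)² = 0.4489
Numerator = 0.25 − 0.4489 = -0.1989; denominator = 1 − 0.4489 = 0.5511
φ_{22} = -0.1989 / 0.5511 = -0.361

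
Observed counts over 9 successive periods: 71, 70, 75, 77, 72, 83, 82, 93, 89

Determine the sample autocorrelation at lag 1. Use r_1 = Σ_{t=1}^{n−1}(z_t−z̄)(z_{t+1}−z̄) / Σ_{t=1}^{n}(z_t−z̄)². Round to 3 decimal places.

0.554

Mean z̄ = (71 + 70 + 75 + 77 + 72 + 83 + 82 + 93 + 89)/9 = 79.1111
Numerator Σ_{t=1}^{8}(z_t−z̄)(z_{t+1}−z̄) = 296.0988
Denominator Σ(z_t−z̄)² = 534.8889
r_1 = 296.0988 / 534.8889 = 0.554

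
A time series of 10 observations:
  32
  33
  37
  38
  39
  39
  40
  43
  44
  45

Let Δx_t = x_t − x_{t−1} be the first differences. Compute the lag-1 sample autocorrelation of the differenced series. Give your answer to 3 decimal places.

First differences Δx: 1, 4, 1, 1, 0, 1, 3, 1, 1
Mean of differences = 1.4444
Numerator Σ(Δx_t−Δx̄)(Δx_{t+1}−Δx̄) = -1.9753
Denominator Σ(Δx_t−Δx̄)² = 12.2222
r_1(Δx) = -1.9753 / 12.2222 = -0.162

-0.162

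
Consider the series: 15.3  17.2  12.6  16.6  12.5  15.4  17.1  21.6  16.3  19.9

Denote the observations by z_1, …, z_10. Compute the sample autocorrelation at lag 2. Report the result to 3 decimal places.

0.405

Mean z̄ = (15.3 + 17.2 + 12.6 + 16.6 + 12.5 + 15.4 + 17.1 + 21.6 + 16.3 + 19.9)/10 = 16.4500
Numerator Σ_{t=1}^{8}(z_t−z̄)(z_{t+2}−z̄) = 29.2850
Denominator Σ(z_t−z̄)² = 72.3050
r_2 = 29.2850 / 72.3050 = 0.405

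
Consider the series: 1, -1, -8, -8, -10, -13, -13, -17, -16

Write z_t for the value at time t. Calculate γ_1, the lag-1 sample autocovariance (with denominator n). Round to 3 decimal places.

Mean z̄ = (1 − 1 − 8 − 8 − 10 − 13 − 13 − 17 − 16)/9 = -9.4444
Σ_{t=1}^{8}(z_t−z̄)(z_{t+1}−z̄) = 192.6914
γ_1 = 192.6914 / 9 = 21.410

21.410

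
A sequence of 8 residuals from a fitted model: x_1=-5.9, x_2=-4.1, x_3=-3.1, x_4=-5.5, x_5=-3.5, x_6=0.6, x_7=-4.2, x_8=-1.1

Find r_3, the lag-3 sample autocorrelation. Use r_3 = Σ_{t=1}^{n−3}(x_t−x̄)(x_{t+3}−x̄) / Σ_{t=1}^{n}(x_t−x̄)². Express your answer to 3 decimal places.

Mean x̄ = (-5.9 − 4.1 − 3.1 − 5.5 − 3.5 + 0.6 − 4.2 − 1.1)/8 = -3.3500
Σ(x_t−x̄)(x_{t+3}−x̄) = (5.4825) + (0.1125) + (0.9875) + (1.8275) + (-0.3375) = 8.0725
Denominator Σ(x_t−x̄)² = 33.1600
r_3 = 8.0725 / 33.1600 = 0.243

0.243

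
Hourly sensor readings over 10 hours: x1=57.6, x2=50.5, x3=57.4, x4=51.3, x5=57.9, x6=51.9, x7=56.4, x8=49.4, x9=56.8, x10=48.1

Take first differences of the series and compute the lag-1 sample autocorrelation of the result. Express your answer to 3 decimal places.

-0.841

First differences Δx: -7.1, 6.9, -6.1, 6.6, -6.0, 4.5, -7.0, 7.4, -8.7
Mean of differences = -1.0556
Numerator Σ(Δx_t−Δx̄)(Δx_{t+1}−Δx̄) = -340.0842
Denominator Σ(Δx_t−Δx̄)² = 404.4622
r_1(Δx) = -340.0842 / 404.4622 = -0.841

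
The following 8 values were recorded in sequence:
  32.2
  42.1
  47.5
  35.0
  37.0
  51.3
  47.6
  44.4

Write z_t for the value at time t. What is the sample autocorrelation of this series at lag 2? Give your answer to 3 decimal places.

-0.474

Mean z̄ = (32.2 + 42.1 + 47.5 + 35.0 + 37.0 + 51.3 + 47.6 + 44.4)/8 = 42.1375
Σ(z_t−z̄)(z_{t+2}−z̄) = (-53.2898) + (0.2677) + (-27.5498) + (-65.3973) + (-28.0636) + (20.7302) = -153.3028
Denominator Σ(z_t−z̄)² = 323.7588
r_2 = -153.3028 / 323.7588 = -0.474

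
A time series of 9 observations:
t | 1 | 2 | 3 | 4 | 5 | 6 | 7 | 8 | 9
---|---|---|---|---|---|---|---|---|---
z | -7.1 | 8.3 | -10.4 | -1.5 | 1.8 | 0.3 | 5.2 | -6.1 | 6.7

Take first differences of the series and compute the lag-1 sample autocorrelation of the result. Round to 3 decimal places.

-0.634

First differences Δz: 15.4, -18.7, 8.9, 3.3, -1.5, 4.9, -11.3, 12.8
Mean of differences = 1.7250
Numerator Σ(Δz_t−Δz̄)(Δz_{t+1}−Δz̄) = -615.4856
Denominator Σ(Δz_t−Δz̄)² = 970.9350
r_1(Δz) = -615.4856 / 970.9350 = -0.634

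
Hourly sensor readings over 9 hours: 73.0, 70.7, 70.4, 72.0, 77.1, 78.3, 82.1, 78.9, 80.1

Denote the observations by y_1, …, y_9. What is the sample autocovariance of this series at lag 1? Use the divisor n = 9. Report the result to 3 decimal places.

12.145

Mean ȳ = (73.0 + 70.7 + 70.4 + 72.0 + 77.1 + 78.3 + 82.1 + 78.9 + 80.1)/9 = 75.8444
Σ_{t=1}^{8}(y_t−ȳ)(y_{t+1}−ȳ) = 109.3069
γ_1 = 109.3069 / 9 = 12.145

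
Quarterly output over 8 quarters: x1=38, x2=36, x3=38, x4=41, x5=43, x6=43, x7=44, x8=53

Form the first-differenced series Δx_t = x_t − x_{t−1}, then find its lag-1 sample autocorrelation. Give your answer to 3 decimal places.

-0.067

First differences Δx: -2, 2, 3, 2, 0, 1, 9
Mean of differences = 2.1429
Numerator Σ(Δx_t−Δx̄)(Δx_{t+1}−Δx̄) = -4.7347
Denominator Σ(Δx_t−Δx̄)² = 70.8571
r_1(Δx) = -4.7347 / 70.8571 = -0.067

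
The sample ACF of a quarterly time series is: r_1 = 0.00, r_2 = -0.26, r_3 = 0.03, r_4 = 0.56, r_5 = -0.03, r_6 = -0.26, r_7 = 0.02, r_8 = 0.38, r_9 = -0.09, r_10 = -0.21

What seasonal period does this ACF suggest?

4

The largest autocorrelation is r_4 = 0.56, with a weaker echo at lag 8 (0.38); the remaining lags stay at or below 0.03.
The dominant spike at lag 4 indicates a seasonal period of 4.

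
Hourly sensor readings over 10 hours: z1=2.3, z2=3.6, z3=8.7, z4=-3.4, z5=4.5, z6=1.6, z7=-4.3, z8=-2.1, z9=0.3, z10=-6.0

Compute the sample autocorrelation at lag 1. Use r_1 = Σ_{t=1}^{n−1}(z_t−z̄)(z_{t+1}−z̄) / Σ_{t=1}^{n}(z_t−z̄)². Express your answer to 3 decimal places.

Mean z̄ = (2.3 + 3.6 + 8.7 − 3.4 + 4.5 + 1.6 − 4.3 − 2.1 + 0.3 − 6.0)/10 = 0.5200
Numerator Σ_{t=1}^{9}(z_t−z̄)(z_{t+1}−z̄) = -3.2584
Denominator Σ(z_t−z̄)² = 184.5960
r_1 = -3.2584 / 184.5960 = -0.018

-0.018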